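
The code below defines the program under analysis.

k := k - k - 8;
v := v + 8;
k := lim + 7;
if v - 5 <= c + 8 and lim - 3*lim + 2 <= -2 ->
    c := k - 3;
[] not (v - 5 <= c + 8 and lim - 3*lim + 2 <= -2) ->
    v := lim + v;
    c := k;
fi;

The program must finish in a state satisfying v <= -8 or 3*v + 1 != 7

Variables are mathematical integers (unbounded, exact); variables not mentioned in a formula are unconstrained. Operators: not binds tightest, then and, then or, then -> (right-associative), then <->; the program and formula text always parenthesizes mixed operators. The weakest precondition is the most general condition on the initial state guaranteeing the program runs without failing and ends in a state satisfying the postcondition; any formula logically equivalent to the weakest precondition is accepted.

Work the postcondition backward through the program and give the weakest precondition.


Working backward. After the program, the postcondition v <= -8 or 3*v + 1 != 7 must hold; in canonical form it is v <= -8 or 3*v != 6.
Then branch requires v <= -8 or 3*v != 6; else branch requires lim + v <= -8 or 3*lim + 3*v != 6.
Before the if: ((v <= c + 13 and 2*lim >= 4) -> (v <= -8 or 3*v != 6)) and ((not (v <= c + 13 and 2*lim >= 4)) -> (lim + v <= -8 or 3*lim + 3*v != 6))
Before k := lim + 7: ((v <= c + 13 and 2*lim >= 4) -> (v <= -8 or 3*v != 6)) and ((not (v <= c + 13 and 2*lim >= 4)) -> (lim + v <= -8 or 3*lim + 3*v != 6))
Before v := v + 8: ((v <= c + 5 and 2*lim >= 4) -> (v <= -16 or 3*v != -18)) and ((not (v <= c + 5 and 2*lim >= 4)) -> (lim + v <= -16 or 3*lim + 3*v != -18))
Before k := k - k - 8: ((v <= c + 5 and 2*lim >= 4) -> (v <= -16 or 3*v != -18)) and ((not (v <= c + 5 and 2*lim >= 4)) -> (lim + v <= -16 or 3*lim + 3*v != -18))
Answer: WP = ((v <= c + 5 and 2*lim >= 4) -> (v <= -16 or 3*v != -18)) and ((not (v <= c + 5 and 2*lim >= 4)) -> (lim + v <= -16 or 3*lim + 3*v != -18))


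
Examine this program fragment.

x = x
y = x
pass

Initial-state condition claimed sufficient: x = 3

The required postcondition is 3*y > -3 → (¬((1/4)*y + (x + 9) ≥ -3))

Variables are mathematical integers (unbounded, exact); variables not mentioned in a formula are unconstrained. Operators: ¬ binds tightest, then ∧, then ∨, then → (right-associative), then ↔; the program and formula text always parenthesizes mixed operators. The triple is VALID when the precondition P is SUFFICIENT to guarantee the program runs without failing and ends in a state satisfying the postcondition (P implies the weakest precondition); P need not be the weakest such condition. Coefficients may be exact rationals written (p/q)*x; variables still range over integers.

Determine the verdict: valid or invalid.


Working backward. After the program, the postcondition 3*y > -3 → (¬((1/4)*y + (x + 9) ≥ -3)) must hold; in canonical form it is 3*y > -3 → (¬(x + (1/4)*y ≥ -12)).
Before skip: 3*y > -3 → (¬(x + (1/4)*y ≥ -12))
Before y := x: 3*x > -3 → (¬((5/4)*x ≥ -12))
Before x := x: 3*x > -3 → (¬((5/4)*x ≥ -12))
The weakest precondition is 3*x > -3 → (¬((5/4)*x ≥ -12)).
Check whether x = 3 implies it.
Countermodel: at the initial state x = 3, the precondition holds but the weakest precondition fails.
Answer: invalid


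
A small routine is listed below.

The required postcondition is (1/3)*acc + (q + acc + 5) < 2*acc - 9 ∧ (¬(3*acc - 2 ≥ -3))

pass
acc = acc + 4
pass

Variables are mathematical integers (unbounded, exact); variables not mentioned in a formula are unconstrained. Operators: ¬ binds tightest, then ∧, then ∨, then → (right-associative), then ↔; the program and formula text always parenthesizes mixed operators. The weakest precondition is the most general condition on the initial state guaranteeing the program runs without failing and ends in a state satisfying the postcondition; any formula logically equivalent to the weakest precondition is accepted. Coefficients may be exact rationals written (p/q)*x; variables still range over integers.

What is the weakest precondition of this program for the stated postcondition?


Working backward. After the program, the postcondition (1/3)*acc + (q + acc + 5) < 2*acc - 9 ∧ (¬(3*acc - 2 ≥ -3)) must hold; in canonical form it is q < (2/3)*acc - 14 ∧ (¬(3*acc ≥ -1)).
Before skip: q < (2/3)*acc - 14 ∧ (¬(3*acc ≥ -1))
Before acc := acc + 4: q < (2/3)*acc - 34/3 ∧ (¬(3*acc ≥ -13))
Before skip: q < (2/3)*acc - 34/3 ∧ (¬(3*acc ≥ -13))
Answer: WP = q < (2/3)*acc - 34/3 ∧ (¬(3*acc ≥ -13))


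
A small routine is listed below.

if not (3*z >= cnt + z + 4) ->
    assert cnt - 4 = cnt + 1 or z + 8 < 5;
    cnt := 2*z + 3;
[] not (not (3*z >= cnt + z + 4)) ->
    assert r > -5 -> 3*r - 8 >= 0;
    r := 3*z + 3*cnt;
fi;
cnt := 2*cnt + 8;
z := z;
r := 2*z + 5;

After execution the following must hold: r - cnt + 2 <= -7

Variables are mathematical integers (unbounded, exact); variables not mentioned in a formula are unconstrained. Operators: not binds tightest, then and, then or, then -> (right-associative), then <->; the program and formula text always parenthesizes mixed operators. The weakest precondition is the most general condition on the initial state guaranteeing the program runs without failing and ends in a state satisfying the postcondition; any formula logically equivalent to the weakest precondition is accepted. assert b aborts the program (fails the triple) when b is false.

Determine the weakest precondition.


Working backward. After the program, the postcondition r - cnt + 2 <= -7 must hold; in canonical form it is r <= cnt - 9.
Before r := 2*z + 5: 2*z <= cnt - 14
Before z := z: 2*z <= cnt - 14
Before cnt := 2*cnt + 8: 2*z <= 2*cnt - 6
Then branch requires z < -3 and 2*z >= 0; else branch requires (r > -5 -> 3*r >= 8) and 2*z <= 2*cnt - 6.
Before the if: ((not (2*z >= cnt + 4)) -> (z < -3 and 2*z >= 0)) and (2*z >= cnt + 4 -> ((r > -5 -> 3*r >= 8) and 2*z <= 2*cnt - 6))
Answer: WP = ((not (2*z >= cnt + 4)) -> (z < -3 and 2*z >= 0)) and (2*z >= cnt + 4 -> ((r > -5 -> 3*r >= 8) and 2*z <= 2*cnt - 6))


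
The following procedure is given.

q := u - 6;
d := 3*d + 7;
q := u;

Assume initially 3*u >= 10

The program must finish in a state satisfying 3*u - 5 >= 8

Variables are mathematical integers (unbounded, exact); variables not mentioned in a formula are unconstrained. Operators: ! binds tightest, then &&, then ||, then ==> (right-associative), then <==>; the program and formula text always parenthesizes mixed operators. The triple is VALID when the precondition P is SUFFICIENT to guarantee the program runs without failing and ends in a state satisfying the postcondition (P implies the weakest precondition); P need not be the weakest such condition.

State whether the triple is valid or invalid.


Working backward. After the program, the postcondition 3*u - 5 >= 8 must hold; in canonical form it is 3*u >= 13.
Before q := u: 3*u >= 13
Before d := 3*d + 7: 3*u >= 13
Before q := u - 6: 3*u >= 13
The weakest precondition is 3*u >= 13.
Check whether 3*u >= 10 implies it.
Countermodel: at the initial state u = 4, the precondition holds but the weakest precondition fails.
Answer: invalid


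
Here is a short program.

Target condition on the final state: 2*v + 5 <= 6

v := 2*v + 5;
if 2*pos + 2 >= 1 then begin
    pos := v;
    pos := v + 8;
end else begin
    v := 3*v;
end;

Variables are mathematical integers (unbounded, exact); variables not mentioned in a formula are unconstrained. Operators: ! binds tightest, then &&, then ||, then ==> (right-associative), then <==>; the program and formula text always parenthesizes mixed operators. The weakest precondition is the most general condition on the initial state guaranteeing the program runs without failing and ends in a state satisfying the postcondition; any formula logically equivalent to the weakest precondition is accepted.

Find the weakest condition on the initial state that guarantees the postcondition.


Working backward. After the program, the postcondition 2*v + 5 <= 6 must hold; in canonical form it is 2*v <= 1.
Then branch requires 2*v <= 1; else branch requires 6*v <= 1.
Before the if: (2*pos >= -1 ==> 2*v <= 1) && ((!(2*pos >= -1)) ==> 6*v <= 1)
Before v := 2*v + 5: (2*pos >= -1 ==> 4*v <= -9) && ((!(2*pos >= -1)) ==> 12*v <= -29)
Answer: WP = (2*pos >= -1 ==> 4*v <= -9) && ((!(2*pos >= -1)) ==> 12*v <= -29)


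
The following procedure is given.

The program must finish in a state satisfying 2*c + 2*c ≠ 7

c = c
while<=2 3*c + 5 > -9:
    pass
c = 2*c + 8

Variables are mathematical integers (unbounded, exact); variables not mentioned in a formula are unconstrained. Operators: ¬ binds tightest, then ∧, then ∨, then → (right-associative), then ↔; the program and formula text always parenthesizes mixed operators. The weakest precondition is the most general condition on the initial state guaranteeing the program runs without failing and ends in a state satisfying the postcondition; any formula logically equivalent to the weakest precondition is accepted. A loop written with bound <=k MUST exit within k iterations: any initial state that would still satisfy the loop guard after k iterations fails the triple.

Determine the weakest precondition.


Working backward. After the program, the postcondition 2*c + 2*c ≠ 7 must hold; in canonical form it is 4*c ≠ 7.
Before c := 2*c + 8: 8*c ≠ -25
Before the loop (bound <=2), unroll the exhaustion recursion (WP_0 = exit-now case; WP_j = one more guarded iteration, up to j = 2):
  WP_0: (¬(3*c > -14)) ∧ 8*c ≠ -25
  WP_1: (3*c > -14 → ((¬(3*c > -14)) ∧ 8*c ≠ -25)) ∧ ((¬(3*c > -14)) → 8*c ≠ -25)
  WP_2: (3*c > -14 → ((3*c > -14 → ((¬(3*c > -14)) ∧ 8*c ≠ -25)) ∧ ((¬(3*c > -14)) → 8*c ≠ -25))) ∧ ((¬(3*c > -14)) → 8*c ≠ -25)
So before the loop: (3*c > -14 → ((3*c > -14 → ((¬(3*c > -14)) ∧ 8*c ≠ -25)) ∧ ((¬(3*c > -14)) → 8*c ≠ -25))) ∧ ((¬(3*c > -14)) → 8*c ≠ -25)
Before c := c: (3*c > -14 → ((3*c > -14 → ((¬(3*c > -14)) ∧ 8*c ≠ -25)) ∧ ((¬(3*c > -14)) → 8*c ≠ -25))) ∧ ((¬(3*c > -14)) → 8*c ≠ -25)
Answer: WP = (3*c > -14 → ((3*c > -14 → ((¬(3*c > -14)) ∧ 8*c ≠ -25)) ∧ ((¬(3*c > -14)) → 8*c ≠ -25))) ∧ ((¬(3*c > -14)) → 8*c ≠ -25)


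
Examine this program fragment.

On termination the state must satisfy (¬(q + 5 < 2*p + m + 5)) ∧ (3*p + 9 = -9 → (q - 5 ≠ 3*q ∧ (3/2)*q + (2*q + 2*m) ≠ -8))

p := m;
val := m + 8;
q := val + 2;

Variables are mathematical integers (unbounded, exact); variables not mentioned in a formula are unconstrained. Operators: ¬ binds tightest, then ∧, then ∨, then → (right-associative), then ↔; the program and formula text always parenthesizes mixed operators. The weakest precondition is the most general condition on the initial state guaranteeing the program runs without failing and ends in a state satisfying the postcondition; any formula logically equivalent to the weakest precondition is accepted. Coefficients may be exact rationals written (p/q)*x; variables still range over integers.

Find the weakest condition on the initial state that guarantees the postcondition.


Working backward. After the program, the postcondition (¬(q + 5 < 2*p + m + 5)) ∧ (3*p + 9 = -9 → (q - 5 ≠ 3*q ∧ (3/2)*q + (2*q + 2*m) ≠ -8)) must hold; in canonical form it is (¬(q < m + 2*p)) ∧ (3*p = -18 → (2*q ≠ -5 ∧ 2*m + (7/2)*q ≠ -8)).
Before q := val + 2: (¬(val < m + 2*p - 2)) ∧ (3*p = -18 → (2*val ≠ -9 ∧ 2*m + (7/2)*val ≠ -15))
Before val := m + 8: (¬(2*p > 10)) ∧ (3*p = -18 → (2*m ≠ -25 ∧ (11/2)*m ≠ -43))
Before p := m: (¬(2*m > 10)) ∧ (3*m = -18 → (2*m ≠ -25 ∧ (11/2)*m ≠ -43))
Answer: WP = (¬(2*m > 10)) ∧ (3*m = -18 → (2*m ≠ -25 ∧ (11/2)*m ≠ -43))


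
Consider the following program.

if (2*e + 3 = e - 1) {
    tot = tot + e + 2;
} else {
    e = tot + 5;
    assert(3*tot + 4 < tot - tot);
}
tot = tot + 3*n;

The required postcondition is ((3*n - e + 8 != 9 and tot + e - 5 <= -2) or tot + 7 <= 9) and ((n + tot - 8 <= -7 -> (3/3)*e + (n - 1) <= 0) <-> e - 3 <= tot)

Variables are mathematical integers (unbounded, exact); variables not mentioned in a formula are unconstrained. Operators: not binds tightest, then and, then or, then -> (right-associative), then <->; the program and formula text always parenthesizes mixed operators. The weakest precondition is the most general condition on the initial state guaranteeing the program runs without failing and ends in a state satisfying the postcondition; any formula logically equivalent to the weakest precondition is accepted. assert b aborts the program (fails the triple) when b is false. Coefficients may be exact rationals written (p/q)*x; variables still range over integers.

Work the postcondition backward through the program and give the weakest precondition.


Working backward. After the program, the postcondition ((3*n - e + 8 != 9 and tot + e - 5 <= -2) or tot + 7 <= 9) and ((n + tot - 8 <= -7 -> (3/3)*e + (n - 1) <= 0) <-> e - 3 <= tot) must hold; in canonical form it is ((3*n != e + 1 and e + tot <= 3) or tot <= 2) and ((n + tot <= 1 -> e + n <= 1) <-> e <= tot + 3).
Before tot := tot + 3*n: ((3*n != e + 1 and e + 3*n + tot <= 3) or 3*n + tot <= 2) and ((4*n + tot <= 1 -> e + n <= 1) <-> e <= 3*n + tot + 3)
Then branch requires ((3*n != e + 1 and 2*e + 3*n + tot <= 1) or e + 3*n + tot <= 0) and ((e + 4*n + tot <= -1 -> e + n <= 1) <-> 3*n + tot >= -5); else branch requires 3*tot < -4 and ((3*n != tot + 6 and 3*n + 2*tot <= -2) or 3*n + tot <= 2) and ((4*n + tot <= 1 -> n + tot <= -4) <-> 3*n >= 2).
Before the if: (e = -4 -> (((3*n != e + 1 and 2*e + 3*n + tot <= 1) or e + 3*n + tot <= 0) and ((e + 4*n + tot <= -1 -> e + n <= 1) <-> 3*n + tot >= -5))) and ((not (e = -4)) -> (3*tot < -4 and ((3*n != tot + 6 and 3*n + 2*tot <= -2) or 3*n + tot <= 2) and ((4*n + tot <= 1 -> n + tot <= -4) <-> 3*n >= 2)))
Answer: WP = (e = -4 -> (((3*n != e + 1 and 2*e + 3*n + tot <= 1) or e + 3*n + tot <= 0) and ((e + 4*n + tot <= -1 -> e + n <= 1) <-> 3*n + tot >= -5))) and ((not (e = -4)) -> (3*tot < -4 and ((3*n != tot + 6 and 3*n + 2*tot <= -2) or 3*n + tot <= 2) and ((4*n + tot <= 1 -> n + tot <= -4) <-> 3*n >= 2)))


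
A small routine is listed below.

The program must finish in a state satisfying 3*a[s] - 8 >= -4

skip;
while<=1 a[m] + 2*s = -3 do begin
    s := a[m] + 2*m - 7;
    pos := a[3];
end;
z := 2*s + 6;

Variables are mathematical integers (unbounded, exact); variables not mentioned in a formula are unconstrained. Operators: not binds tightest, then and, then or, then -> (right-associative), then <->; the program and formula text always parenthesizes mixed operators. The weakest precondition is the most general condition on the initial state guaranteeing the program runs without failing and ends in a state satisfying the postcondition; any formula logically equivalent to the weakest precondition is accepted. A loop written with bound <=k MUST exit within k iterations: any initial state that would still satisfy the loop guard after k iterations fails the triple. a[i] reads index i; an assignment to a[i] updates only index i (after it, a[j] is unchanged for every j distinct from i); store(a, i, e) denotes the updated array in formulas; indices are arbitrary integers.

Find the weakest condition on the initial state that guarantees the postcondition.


Working backward. After the program, the postcondition 3*a[s] - 8 >= -4 must hold; in canonical form it is 3*a[s] >= 4.
Before z := 2*s + 6: 3*a[s] >= 4
Before the loop (bound <=1), unroll the exhaustion recursion (WP_0 = exit-now case; WP_j = one more guarded iteration, up to j = 1):
  WP_0: (not (a[m] + 2*s = -3)) and 3*a[s] >= 4
  WP_1: (a[m] + 2*s = -3 -> ((not (3*a[m] + 4*m = 11)) and 3*a[a[m] + 2*m - 7] >= 4)) and ((not (a[m] + 2*s = -3)) -> 3*a[s] >= 4)
So before the loop: (a[m] + 2*s = -3 -> ((not (3*a[m] + 4*m = 11)) and 3*a[a[m] + 2*m - 7] >= 4)) and ((not (a[m] + 2*s = -3)) -> 3*a[s] >= 4)
Before skip: (a[m] + 2*s = -3 -> ((not (3*a[m] + 4*m = 11)) and 3*a[a[m] + 2*m - 7] >= 4)) and ((not (a[m] + 2*s = -3)) -> 3*a[s] >= 4)
Answer: WP = (a[m] + 2*s = -3 -> ((not (3*a[m] + 4*m = 11)) and 3*a[a[m] + 2*m - 7] >= 4)) and ((not (a[m] + 2*s = -3)) -> 3*a[s] >= 4)


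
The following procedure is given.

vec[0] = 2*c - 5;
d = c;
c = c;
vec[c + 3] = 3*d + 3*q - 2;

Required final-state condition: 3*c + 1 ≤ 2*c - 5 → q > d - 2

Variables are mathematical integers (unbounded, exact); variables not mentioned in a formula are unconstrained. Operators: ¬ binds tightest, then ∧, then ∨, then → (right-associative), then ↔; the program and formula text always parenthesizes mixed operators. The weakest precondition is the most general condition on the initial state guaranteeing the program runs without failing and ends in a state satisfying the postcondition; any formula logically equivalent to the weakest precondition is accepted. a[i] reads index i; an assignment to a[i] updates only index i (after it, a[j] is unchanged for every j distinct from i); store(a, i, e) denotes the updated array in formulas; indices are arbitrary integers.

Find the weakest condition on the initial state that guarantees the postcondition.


Working backward. After the program, the postcondition 3*c + 1 ≤ 2*c - 5 → q > d - 2 must hold; in canonical form it is c ≤ -6 → q > d - 2.
Before vec[c + 3] := 3*d + 3*q - 2: c ≤ -6 → q > d - 2
Before c := c: c ≤ -6 → q > d - 2
Before d := c: c ≤ -6 → q > c - 2
Before vec[0] := 2*c - 5: c ≤ -6 → q > c - 2
Answer: WP = c ≤ -6 → q > c - 2


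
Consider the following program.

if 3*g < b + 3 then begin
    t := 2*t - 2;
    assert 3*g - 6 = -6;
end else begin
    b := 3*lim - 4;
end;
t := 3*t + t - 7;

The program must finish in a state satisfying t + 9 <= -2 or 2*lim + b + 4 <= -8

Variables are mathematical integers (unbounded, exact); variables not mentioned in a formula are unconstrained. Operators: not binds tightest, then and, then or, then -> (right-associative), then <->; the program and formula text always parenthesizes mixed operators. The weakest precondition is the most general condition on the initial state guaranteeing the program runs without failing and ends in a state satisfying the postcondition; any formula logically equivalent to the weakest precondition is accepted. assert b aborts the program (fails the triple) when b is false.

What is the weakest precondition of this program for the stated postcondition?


Working backward. After the program, the postcondition t + 9 <= -2 or 2*lim + b + 4 <= -8 must hold; in canonical form it is t <= -11 or b + 2*lim <= -12.
Before t := 3*t + t - 7: 4*t <= -4 or b + 2*lim <= -12
Then branch requires 3*g = 0 and (8*t <= 4 or b + 2*lim <= -12); else branch requires 4*t <= -4 or 5*lim <= -8.
Before the if: (3*g < b + 3 -> (3*g = 0 and (8*t <= 4 or b + 2*lim <= -12))) and ((not (3*g < b + 3)) -> (4*t <= -4 or 5*lim <= -8))
Answer: WP = (3*g < b + 3 -> (3*g = 0 and (8*t <= 4 or b + 2*lim <= -12))) and ((not (3*g < b + 3)) -> (4*t <= -4 or 5*lim <= -8))


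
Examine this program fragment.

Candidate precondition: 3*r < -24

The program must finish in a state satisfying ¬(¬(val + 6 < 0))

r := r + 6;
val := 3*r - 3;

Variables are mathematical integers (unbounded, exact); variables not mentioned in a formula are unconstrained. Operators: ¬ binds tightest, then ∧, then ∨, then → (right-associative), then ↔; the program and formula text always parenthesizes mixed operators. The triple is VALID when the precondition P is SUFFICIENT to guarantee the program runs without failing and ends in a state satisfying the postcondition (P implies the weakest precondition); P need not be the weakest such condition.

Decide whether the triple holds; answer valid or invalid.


Working backward. After the program, the postcondition ¬(¬(val + 6 < 0)) must hold; in canonical form it is val < -6.
Before val := 3*r - 3: 3*r < -3
Before r := r + 6: 3*r < -21
The weakest precondition is 3*r < -21.
Check whether 3*r < -24 implies it.
Every state satisfying the precondition satisfies the weakest precondition: the implication holds.
Answer: valid


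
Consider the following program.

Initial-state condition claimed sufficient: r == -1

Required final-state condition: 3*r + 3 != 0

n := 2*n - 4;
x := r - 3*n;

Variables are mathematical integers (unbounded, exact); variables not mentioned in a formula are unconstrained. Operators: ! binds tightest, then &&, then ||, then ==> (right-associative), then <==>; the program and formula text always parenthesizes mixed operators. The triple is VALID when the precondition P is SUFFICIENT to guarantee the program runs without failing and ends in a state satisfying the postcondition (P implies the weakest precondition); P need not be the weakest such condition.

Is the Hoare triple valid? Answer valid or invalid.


Working backward. After the program, the postcondition 3*r + 3 != 0 must hold; in canonical form it is 3*r != -3.
Before x := r - 3*n: 3*r != -3
Before n := 2*n - 4: 3*r != -3
The weakest precondition is 3*r != -3.
Check whether r == -1 implies it.
Countermodel: at the initial state r = -1, the precondition holds but the weakest precondition fails.
Answer: invalid


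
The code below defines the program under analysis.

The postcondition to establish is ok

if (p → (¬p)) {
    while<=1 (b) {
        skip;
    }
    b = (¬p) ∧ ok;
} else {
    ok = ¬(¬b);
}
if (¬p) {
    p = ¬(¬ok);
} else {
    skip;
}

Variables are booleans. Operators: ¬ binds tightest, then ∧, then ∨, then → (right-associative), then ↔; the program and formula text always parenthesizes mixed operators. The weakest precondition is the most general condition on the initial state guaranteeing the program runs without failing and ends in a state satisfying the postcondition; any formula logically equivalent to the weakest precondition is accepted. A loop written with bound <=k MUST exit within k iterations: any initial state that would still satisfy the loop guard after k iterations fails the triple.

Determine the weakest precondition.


Working backward. After the program, ok must hold.
Then branch requires ok; else branch requires ok.
Before the if: ((¬p) → ok) ∧ (p → ok)
Then branch requires (b → ((¬b) ∧ ((¬p) → ok) ∧ (p → ok))) ∧ ((¬b) → (((¬p) → ok) ∧ (p → ok))); else branch requires ((¬p) → b) ∧ (p → b).
Before the if: ((p → (¬p)) → ((b → ((¬b) ∧ ((¬p) → ok) ∧ (p → ok))) ∧ ((¬b) → (((¬p) → ok) ∧ (p → ok))))) ∧ ((¬(p → (¬p))) → (((¬p) → b) ∧ (p → b)))
Answer: WP = ((p → (¬p)) → ((b → ((¬b) ∧ ((¬p) → ok) ∧ (p → ok))) ∧ ((¬b) → (((¬p) → ok) ∧ (p → ok))))) ∧ ((¬(p → (¬p))) → (((¬p) → b) ∧ (p → b)))


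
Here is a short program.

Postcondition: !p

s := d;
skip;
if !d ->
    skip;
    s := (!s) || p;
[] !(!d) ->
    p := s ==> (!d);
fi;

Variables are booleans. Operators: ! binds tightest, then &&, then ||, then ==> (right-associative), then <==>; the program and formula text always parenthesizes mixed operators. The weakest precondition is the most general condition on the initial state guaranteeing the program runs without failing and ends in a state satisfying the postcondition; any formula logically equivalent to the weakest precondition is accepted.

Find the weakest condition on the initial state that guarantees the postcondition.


Working backward. After the program, !p must hold.
Then branch requires !p; else branch requires !(s ==> (!d)).
Before the if: ((!d) ==> (!p)) && (d ==> (!(s ==> (!d))))
Before skip: ((!d) ==> (!p)) && (d ==> (!(s ==> (!d))))
Before s := d: ((!d) ==> (!p)) && (d ==> (!(d ==> (!d))))
Answer: WP = ((!d) ==> (!p)) && (d ==> (!(d ==> (!d))))


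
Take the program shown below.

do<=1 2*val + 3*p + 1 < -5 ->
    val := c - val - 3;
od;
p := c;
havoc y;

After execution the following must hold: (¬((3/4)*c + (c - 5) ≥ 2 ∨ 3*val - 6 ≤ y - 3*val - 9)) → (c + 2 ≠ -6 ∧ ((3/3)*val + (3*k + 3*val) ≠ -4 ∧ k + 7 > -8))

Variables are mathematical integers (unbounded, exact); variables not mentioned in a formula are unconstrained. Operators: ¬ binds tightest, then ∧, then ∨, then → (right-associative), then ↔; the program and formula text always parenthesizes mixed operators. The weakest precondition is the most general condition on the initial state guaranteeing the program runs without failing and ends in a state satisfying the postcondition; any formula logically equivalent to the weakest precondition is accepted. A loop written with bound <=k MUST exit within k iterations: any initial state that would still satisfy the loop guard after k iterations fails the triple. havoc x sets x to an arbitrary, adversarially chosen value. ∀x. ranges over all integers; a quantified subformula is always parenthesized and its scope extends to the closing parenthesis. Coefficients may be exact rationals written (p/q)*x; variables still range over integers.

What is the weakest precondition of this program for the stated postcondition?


Working backward. After the program, the postcondition (¬((3/4)*c + (c - 5) ≥ 2 ∨ 3*val - 6 ≤ y - 3*val - 9)) → (c + 2 ≠ -6 ∧ ((3/3)*val + (3*k + 3*val) ≠ -4 ∧ k + 7 > -8)) must hold; in canonical form it is (¬((7/4)*c ≥ 7 ∨ 6*val ≤ y - 3)) → (c ≠ -8 ∧ 3*k + 4*val ≠ -4 ∧ k > -15).
Before havoc y: ∀y_1. ((¬((7/4)*c ≥ 7 ∨ 6*val ≤ y_1 - 3)) → (c ≠ -8 ∧ 3*k + 4*val ≠ -4 ∧ k > -15))
Before p := c: ∀y_1. ((¬((7/4)*c ≥ 7 ∨ 6*val ≤ y_1 - 3)) → (c ≠ -8 ∧ 3*k + 4*val ≠ -4 ∧ k > -15))
Before the loop (bound <=1), unroll the exhaustion recursion (WP_0 = exit-now case; WP_j = one more guarded iteration, up to j = 1):
  WP_0: (¬(3*p + 2*val < -6)) ∧ (∀y_1. ((¬((7/4)*c ≥ 7 ∨ 6*val ≤ y_1 - 3)) → (c ≠ -8 ∧ 3*k + 4*val ≠ -4 ∧ k > -15)))
  WP_1: (3*p + 2*val < -6 → ((¬(2*c + 3*p < 2*val)) ∧ (∀y_1. ((¬((7/4)*c ≥ 7 ∨ 6*c ≤ 6*val + y_1 + 15)) → (c ≠ -8 ∧ 4*c + 3*k ≠ 4*val + 8 ∧ k > -15))))) ∧ ((¬(3*p + 2*val < -6)) → (∀y_1. ((¬((7/4)*c ≥ 7 ∨ 6*val ≤ y_1 - 3)) → (c ≠ -8 ∧ 3*k + 4*val ≠ -4 ∧ k > -15))))
So before the loop: (3*p + 2*val < -6 → ((¬(2*c + 3*p < 2*val)) ∧ (∀y_1. ((¬((7/4)*c ≥ 7 ∨ 6*c ≤ 6*val + y_1 + 15)) → (c ≠ -8 ∧ 4*c + 3*k ≠ 4*val + 8 ∧ k > -15))))) ∧ ((¬(3*p + 2*val < -6)) → (∀y_1. ((¬((7/4)*c ≥ 7 ∨ 6*val ≤ y_1 - 3)) → (c ≠ -8 ∧ 3*k + 4*val ≠ -4 ∧ k > -15))))
Answer: WP = (3*p + 2*val < -6 → ((¬(2*c + 3*p < 2*val)) ∧ (∀y_1. ((¬((7/4)*c ≥ 7 ∨ 6*c ≤ 6*val + y_1 + 15)) → (c ≠ -8 ∧ 4*c + 3*k ≠ 4*val + 8 ∧ k > -15))))) ∧ ((¬(3*p + 2*val < -6)) → (∀y_1. ((¬((7/4)*c ≥ 7 ∨ 6*val ≤ y_1 - 3)) → (c ≠ -8 ∧ 3*k + 4*val ≠ -4 ∧ k > -15))))


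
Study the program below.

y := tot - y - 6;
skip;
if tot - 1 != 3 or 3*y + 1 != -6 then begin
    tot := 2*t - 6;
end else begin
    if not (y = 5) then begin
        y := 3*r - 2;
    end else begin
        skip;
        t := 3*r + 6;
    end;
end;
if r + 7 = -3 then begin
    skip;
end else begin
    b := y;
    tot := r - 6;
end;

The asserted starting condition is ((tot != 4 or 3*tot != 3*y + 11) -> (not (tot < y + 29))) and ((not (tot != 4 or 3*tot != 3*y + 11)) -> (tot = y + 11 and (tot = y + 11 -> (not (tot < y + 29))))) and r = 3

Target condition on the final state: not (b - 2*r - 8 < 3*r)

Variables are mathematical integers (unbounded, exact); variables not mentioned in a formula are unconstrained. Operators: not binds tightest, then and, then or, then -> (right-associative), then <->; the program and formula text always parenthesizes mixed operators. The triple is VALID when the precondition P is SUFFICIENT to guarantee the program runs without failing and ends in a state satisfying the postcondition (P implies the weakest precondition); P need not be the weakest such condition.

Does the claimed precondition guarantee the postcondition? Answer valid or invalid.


Working backward. After the program, the postcondition not (b - 2*r - 8 < 3*r) must hold; in canonical form it is not (b < 5*r + 8).
Then branch requires not (b < 5*r + 8); else branch requires not (y < 5*r + 8).
Before the if: (r = -10 -> (not (b < 5*r + 8))) and ((not (r = -10)) -> (not (y < 5*r + 8)))
Then branch requires (r = -10 -> (not (b < 5*r + 8))) and ((not (r = -10)) -> (not (y < 5*r + 8))); else branch requires ((not (y = 5)) -> ((r = -10 -> (not (b < 5*r + 8))) and ((not (r = -10)) -> (not (2*r > -10))))) and (y = 5 -> ((r = -10 -> (not (b < 5*r + 8))) and ((not (r = -10)) -> (not (y < 5*r + 8))))).
Before the if: ((tot != 4 or 3*y != -7) -> ((r = -10 -> (not (b < 5*r + 8))) and ((not (r = -10)) -> (not (y < 5*r + 8))))) and ((not (tot != 4 or 3*y != -7)) -> (((not (y = 5)) -> ((r = -10 -> (not (b < 5*r + 8))) and ((not (r = -10)) -> (not (2*r > -10))))) and (y = 5 -> ((r = -10 -> (not (b < 5*r + 8))) and ((not (r = -10)) -> (not (y < 5*r + 8)))))))
Before skip: ((tot != 4 or 3*y != -7) -> ((r = -10 -> (not (b < 5*r + 8))) and ((not (r = -10)) -> (not (y < 5*r + 8))))) and ((not (tot != 4 or 3*y != -7)) -> (((not (y = 5)) -> ((r = -10 -> (not (b < 5*r + 8))) and ((not (r = -10)) -> (not (2*r > -10))))) and (y = 5 -> ((r = -10 -> (not (b < 5*r + 8))) and ((not (r = -10)) -> (not (y < 5*r + 8)))))))
Before y := tot - y - 6: ((tot != 4 or 3*tot != 3*y + 11) -> ((r = -10 -> (not (b < 5*r + 8))) and ((not (r = -10)) -> (not (tot < 5*r + y + 14))))) and ((not (tot != 4 or 3*tot != 3*y + 11)) -> (((not (tot = y + 11)) -> ((r = -10 -> (not (b < 5*r + 8))) and ((not (r = -10)) -> (not (2*r > -10))))) and (tot = y + 11 -> ((r = -10 -> (not (b < 5*r + 8))) and ((not (r = -10)) -> (not (tot < 5*r + y + 14)))))))
The weakest precondition is ((tot != 4 or 3*tot != 3*y + 11) -> ((r = -10 -> (not (b < 5*r + 8))) and ((not (r = -10)) -> (not (tot < 5*r + y + 14))))) and ((not (tot != 4 or 3*tot != 3*y + 11)) -> (((not (tot = y + 11)) -> ((r = -10 -> (not (b < 5*r + 8))) and ((not (r = -10)) -> (not (2*r > -10))))) and (tot = y + 11 -> ((r = -10 -> (not (b < 5*r + 8))) and ((not (r = -10)) -> (not (tot < 5*r + y + 14))))))).
Check whether ((tot != 4 or 3*tot != 3*y + 11) -> (not (tot < y + 29))) and ((not (tot != 4 or 3*tot != 3*y + 11)) -> (tot = y + 11 and (tot = y + 11 -> (not (tot < y + 29))))) and r = 3 implies it.
Every state satisfying the precondition satisfies the weakest precondition: the implication holds.
Answer: valid


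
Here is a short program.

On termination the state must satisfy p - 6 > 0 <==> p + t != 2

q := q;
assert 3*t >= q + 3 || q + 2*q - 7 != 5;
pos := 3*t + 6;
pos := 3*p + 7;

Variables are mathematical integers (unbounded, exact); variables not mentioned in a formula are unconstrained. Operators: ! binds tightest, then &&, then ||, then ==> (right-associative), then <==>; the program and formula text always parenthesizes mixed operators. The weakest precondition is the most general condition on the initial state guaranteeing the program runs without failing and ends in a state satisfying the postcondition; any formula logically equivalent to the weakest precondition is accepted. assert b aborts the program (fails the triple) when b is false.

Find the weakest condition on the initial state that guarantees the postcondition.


Working backward. After the program, the postcondition p - 6 > 0 <==> p + t != 2 must hold; in canonical form it is p > 6 <==> p + t != 2.
Before pos := 3*p + 7: p > 6 <==> p + t != 2
Before pos := 3*t + 6: p > 6 <==> p + t != 2
Before assert 3*t >= q + 3 || q + 2*q - 7 != 5: (3*t >= q + 3 || 3*q != 12) && (p > 6 <==> p + t != 2)
Before q := q: (3*t >= q + 3 || 3*q != 12) && (p > 6 <==> p + t != 2)
Answer: WP = (3*t >= q + 3 || 3*q != 12) && (p > 6 <==> p + t != 2)


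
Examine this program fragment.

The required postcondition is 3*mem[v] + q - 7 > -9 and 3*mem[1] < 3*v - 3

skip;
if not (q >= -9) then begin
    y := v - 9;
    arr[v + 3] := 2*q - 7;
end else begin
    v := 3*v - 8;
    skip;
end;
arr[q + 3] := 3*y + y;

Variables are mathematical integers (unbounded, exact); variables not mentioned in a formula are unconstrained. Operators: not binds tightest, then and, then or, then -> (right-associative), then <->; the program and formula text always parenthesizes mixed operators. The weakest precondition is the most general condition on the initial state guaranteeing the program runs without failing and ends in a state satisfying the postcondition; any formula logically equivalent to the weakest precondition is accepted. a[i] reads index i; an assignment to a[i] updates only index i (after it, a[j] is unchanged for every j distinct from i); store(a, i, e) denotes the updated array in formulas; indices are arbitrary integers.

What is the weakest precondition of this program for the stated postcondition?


Working backward. After the program, the postcondition 3*mem[v] + q - 7 > -9 and 3*mem[1] < 3*v - 3 must hold; in canonical form it is 3*mem[v] + q > -2 and 3*mem[1] < 3*v - 3.
Before arr[q + 3] := 3*y + y: 3*mem[v] + q > -2 and 3*mem[1] < 3*v - 3
Then branch requires 3*mem[v] + q > -2 and 3*mem[1] < 3*v - 3; else branch requires 3*mem[3*v - 8] + q > -2 and 3*mem[1] < 9*v - 27.
Before the if: ((not (q >= -9)) -> (3*mem[v] + q > -2 and 3*mem[1] < 3*v - 3)) and (q >= -9 -> (3*mem[3*v - 8] + q > -2 and 3*mem[1] < 9*v - 27))
Before skip: ((not (q >= -9)) -> (3*mem[v] + q > -2 and 3*mem[1] < 3*v - 3)) and (q >= -9 -> (3*mem[3*v - 8] + q > -2 and 3*mem[1] < 9*v - 27))
Answer: WP = ((not (q >= -9)) -> (3*mem[v] + q > -2 and 3*mem[1] < 3*v - 3)) and (q >= -9 -> (3*mem[3*v - 8] + q > -2 and 3*mem[1] < 9*v - 27))


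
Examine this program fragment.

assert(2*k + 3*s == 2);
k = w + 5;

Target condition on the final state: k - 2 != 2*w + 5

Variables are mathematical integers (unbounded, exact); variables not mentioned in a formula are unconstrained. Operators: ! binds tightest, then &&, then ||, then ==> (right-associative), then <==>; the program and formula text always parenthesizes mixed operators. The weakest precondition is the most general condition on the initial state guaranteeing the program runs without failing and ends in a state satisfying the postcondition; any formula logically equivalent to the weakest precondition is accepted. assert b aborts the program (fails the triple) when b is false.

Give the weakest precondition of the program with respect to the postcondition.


Working backward. After the program, the postcondition k - 2 != 2*w + 5 must hold; in canonical form it is k != 2*w + 7.
Before k := w + 5: w != -2
Before assert 2*k + 3*s == 2: 2*k + 3*s == 2 && w != -2
Answer: WP = 2*k + 3*s == 2 && w != -2


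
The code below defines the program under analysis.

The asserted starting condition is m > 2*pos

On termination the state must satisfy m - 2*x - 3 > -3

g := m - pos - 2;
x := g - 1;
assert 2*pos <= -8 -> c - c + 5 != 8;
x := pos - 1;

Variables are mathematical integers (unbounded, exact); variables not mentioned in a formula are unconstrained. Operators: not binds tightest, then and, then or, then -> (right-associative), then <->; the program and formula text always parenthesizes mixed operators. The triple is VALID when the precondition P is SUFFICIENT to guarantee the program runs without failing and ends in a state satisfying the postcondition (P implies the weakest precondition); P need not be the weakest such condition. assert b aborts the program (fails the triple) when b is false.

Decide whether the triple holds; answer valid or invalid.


Working backward. After the program, the postcondition m - 2*x - 3 > -3 must hold; in canonical form it is m > 2*x.
Before x := pos - 1: m > 2*pos - 2
Before assert 2*pos <= -8 -> c - c + 5 != 8: m > 2*pos - 2
Before x := g - 1: m > 2*pos - 2
Before g := m - pos - 2: m > 2*pos - 2
The weakest precondition is m > 2*pos - 2.
Check whether m > 2*pos implies it.
Every state satisfying the precondition satisfies the weakest precondition: the implication holds.
Answer: valid


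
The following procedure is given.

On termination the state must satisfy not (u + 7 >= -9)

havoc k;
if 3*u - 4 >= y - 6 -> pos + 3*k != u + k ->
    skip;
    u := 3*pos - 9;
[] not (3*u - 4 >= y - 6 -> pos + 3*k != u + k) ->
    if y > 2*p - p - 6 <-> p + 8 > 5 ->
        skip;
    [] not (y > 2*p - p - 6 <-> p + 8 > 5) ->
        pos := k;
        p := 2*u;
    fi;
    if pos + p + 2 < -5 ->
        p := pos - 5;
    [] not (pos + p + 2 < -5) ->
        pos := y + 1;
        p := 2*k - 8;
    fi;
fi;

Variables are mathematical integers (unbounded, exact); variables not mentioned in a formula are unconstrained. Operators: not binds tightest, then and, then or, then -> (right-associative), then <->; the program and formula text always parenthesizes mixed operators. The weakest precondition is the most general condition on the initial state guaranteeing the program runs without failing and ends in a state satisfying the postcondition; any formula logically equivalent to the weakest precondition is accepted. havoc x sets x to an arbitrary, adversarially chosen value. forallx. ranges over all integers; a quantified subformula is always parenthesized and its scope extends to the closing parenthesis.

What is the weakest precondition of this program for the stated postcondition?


Working backward. After the program, the postcondition not (u + 7 >= -9) must hold; in canonical form it is not (u >= -16).
Then branch requires not (3*pos >= -7); else branch requires ((y > p - 6 <-> p > -3) -> ((p + pos < -7 -> (not (u >= -16))) and ((not (p + pos < -7)) -> (not (u >= -16))))) and ((not (y > p - 6 <-> p > -3)) -> ((k + 2*u < -7 -> (not (u >= -16))) and ((not (k + 2*u < -7)) -> (not (u >= -16))))).
Before the if: ((3*u >= y - 2 -> 2*k + pos != u) -> (not (3*pos >= -7))) and ((not (3*u >= y - 2 -> 2*k + pos != u)) -> (((y > p - 6 <-> p > -3) -> ((p + pos < -7 -> (not (u >= -16))) and ((not (p + pos < -7)) -> (not (u >= -16))))) and ((not (y > p - 6 <-> p > -3)) -> ((k + 2*u < -7 -> (not (u >= -16))) and ((not (k + 2*u < -7)) -> (not (u >= -16)))))))
Before havoc k: forall k_1. (((3*u >= y - 2 -> 2*k_1 + pos != u) -> (not (3*pos >= -7))) and ((not (3*u >= y - 2 -> 2*k_1 + pos != u)) -> (((y > p - 6 <-> p > -3) -> ((p + pos < -7 -> (not (u >= -16))) and ((not (p + pos < -7)) -> (not (u >= -16))))) and ((not (y > p - 6 <-> p > -3)) -> ((k_1 + 2*u < -7 -> (not (u >= -16))) and ((not (k_1 + 2*u < -7)) -> (not (u >= -16))))))))
Answer: WP = forall k_1. (((3*u >= y - 2 -> 2*k_1 + pos != u) -> (not (3*pos >= -7))) and ((not (3*u >= y - 2 -> 2*k_1 + pos != u)) -> (((y > p - 6 <-> p > -3) -> ((p + pos < -7 -> (not (u >= -16))) and ((not (p + pos < -7)) -> (not (u >= -16))))) and ((not (y > p - 6 <-> p > -3)) -> ((k_1 + 2*u < -7 -> (not (u >= -16))) and ((not (k_1 + 2*u < -7)) -> (not (u >= -16))))))))


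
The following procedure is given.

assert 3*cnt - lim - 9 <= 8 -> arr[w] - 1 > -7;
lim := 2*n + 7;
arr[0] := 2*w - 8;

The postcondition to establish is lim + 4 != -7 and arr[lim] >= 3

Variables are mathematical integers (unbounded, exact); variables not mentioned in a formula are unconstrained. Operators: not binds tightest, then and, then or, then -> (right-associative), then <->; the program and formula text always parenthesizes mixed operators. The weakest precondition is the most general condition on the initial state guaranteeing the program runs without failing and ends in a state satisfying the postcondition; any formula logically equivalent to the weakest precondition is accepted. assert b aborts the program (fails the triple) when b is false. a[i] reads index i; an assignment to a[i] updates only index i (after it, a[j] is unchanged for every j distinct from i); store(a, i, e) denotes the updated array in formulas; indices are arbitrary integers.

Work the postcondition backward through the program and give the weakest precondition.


Working backward. After the program, the postcondition lim + 4 != -7 and arr[lim] >= 3 must hold; in canonical form it is lim != -11 and arr[lim] >= 3.
Before arr[0] := 2*w - 8: lim != -11 and store(arr, 0, 2*w - 8)[lim] >= 3
Before lim := 2*n + 7: 2*n != -18 and store(arr, 0, 2*w - 8)[2*n + 7] >= 3
Before assert 3*cnt - lim - 9 <= 8 -> arr[w] - 1 > -7: (3*cnt <= lim + 17 -> arr[w] > -6) and 2*n != -18 and store(arr, 0, 2*w - 8)[2*n + 7] >= 3
Answer: WP = (3*cnt <= lim + 17 -> arr[w] > -6) and 2*n != -18 and store(arr, 0, 2*w - 8)[2*n + 7] >= 3
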